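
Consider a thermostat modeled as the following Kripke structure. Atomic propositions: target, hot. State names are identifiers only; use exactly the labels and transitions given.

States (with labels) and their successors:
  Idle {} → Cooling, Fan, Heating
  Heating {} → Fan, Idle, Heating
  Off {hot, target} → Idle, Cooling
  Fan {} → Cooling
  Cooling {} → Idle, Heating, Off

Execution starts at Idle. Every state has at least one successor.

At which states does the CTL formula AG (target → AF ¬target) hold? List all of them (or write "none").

States satisfying target → AF ¬target: {Idle, Heating, Off, Fan, Cooling}.
States satisfying AG (target → AF ¬target): {Idle, Heating, Off, Fan, Cooling}.

{Idle, Heating, Off, Fan, Cooling}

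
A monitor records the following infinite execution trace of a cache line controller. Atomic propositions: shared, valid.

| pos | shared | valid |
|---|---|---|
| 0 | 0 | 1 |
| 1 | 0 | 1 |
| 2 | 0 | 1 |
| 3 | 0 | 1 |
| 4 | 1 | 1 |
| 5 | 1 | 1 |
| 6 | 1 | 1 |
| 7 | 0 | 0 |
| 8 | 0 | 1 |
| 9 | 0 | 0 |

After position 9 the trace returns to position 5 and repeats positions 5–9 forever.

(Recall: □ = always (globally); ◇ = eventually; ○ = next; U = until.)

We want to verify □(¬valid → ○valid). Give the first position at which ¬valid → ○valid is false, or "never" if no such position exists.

never

¬valid → ○valid holds at every position 0..9, and those are all the positions the trace ever visits, so the invariant □(¬valid → ○valid) is never violated.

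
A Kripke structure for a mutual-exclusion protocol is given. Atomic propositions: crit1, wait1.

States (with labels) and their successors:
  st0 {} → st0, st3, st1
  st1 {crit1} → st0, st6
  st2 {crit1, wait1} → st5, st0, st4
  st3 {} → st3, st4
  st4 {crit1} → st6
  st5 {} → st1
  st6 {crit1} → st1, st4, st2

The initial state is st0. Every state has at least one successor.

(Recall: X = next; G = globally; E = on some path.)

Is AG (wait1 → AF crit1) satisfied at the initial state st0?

States satisfying wait1 → AF crit1: {st0, st1, st2, st3, st4, st5, st6}.
States satisfying AG (wait1 → AF crit1): {st0, st1, st2, st3, st4, st5, st6}.
Every state reachable from st0 satisfies wait1 → AF crit1.
st0 ∈ Sat(AG (wait1 → AF crit1)).

Holds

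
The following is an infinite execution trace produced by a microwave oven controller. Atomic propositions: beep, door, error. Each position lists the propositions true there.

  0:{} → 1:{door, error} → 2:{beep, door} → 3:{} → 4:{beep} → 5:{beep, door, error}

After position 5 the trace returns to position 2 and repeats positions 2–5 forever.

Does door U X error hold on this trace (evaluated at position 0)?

Walking from position 0: X error first holds at position 0, and door holds at every earlier position along the way, so door U X error holds.

Yes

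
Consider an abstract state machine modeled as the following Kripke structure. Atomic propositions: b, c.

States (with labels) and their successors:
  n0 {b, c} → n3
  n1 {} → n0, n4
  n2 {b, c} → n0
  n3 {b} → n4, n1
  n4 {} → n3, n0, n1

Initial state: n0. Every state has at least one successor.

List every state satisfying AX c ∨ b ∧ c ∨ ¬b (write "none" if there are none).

States satisfying c: {n0, n2}.
States satisfying AX c: {n2}.
States satisfying b ∧ c: {n0, n2}.
States satisfying ¬b: {n1, n4}.
States satisfying b ∧ c ∨ ¬b: {n0, n1, n2, n4}.
States satisfying AX c ∨ b ∧ c ∨ ¬b: {n0, n1, n2, n4}.

{n0, n1, n2, n4}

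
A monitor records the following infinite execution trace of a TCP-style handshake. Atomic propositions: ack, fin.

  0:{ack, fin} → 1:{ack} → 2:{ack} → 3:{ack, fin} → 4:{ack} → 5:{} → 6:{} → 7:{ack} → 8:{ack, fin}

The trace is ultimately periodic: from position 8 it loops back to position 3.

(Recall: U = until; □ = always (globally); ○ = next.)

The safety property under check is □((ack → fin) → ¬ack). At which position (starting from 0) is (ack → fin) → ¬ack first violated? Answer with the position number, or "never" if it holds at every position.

At position 0 the labels are {ack, fin}, so (ack → fin) → ¬ack is false there. This is the first violation.

0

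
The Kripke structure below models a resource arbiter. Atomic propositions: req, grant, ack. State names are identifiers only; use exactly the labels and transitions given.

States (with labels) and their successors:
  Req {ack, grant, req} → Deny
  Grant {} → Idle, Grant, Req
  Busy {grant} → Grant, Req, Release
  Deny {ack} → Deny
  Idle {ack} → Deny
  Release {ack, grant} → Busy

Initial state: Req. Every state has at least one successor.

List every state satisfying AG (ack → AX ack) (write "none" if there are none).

{Req, Grant, Deny, Idle}

States satisfying ack → AX ack: {Req, Grant, Busy, Deny, Idle}.
States satisfying AG (ack → AX ack): {Req, Grant, Deny, Idle}.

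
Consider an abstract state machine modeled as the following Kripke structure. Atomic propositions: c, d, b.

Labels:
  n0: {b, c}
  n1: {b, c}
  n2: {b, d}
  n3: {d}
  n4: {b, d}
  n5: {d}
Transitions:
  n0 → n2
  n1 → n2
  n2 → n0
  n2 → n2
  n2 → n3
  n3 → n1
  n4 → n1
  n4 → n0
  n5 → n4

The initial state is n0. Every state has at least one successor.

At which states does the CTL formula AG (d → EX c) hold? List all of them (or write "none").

States satisfying d → EX c: {n0, n1, n2, n3, n4}.
States satisfying AG (d → EX c): {n0, n1, n2, n3, n4}.

{n0, n1, n2, n3, n4}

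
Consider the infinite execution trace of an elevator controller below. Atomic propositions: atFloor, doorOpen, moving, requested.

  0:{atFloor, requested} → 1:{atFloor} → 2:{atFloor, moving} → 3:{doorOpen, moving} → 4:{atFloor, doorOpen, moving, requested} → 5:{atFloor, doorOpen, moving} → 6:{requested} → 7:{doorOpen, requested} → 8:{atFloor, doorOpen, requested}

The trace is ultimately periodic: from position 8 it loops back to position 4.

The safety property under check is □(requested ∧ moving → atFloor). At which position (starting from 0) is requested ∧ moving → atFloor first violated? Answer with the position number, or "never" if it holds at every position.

requested ∧ moving → atFloor holds at every position 0..8, and those are all the positions the trace ever visits, so the invariant □(requested ∧ moving → atFloor) is never violated.

never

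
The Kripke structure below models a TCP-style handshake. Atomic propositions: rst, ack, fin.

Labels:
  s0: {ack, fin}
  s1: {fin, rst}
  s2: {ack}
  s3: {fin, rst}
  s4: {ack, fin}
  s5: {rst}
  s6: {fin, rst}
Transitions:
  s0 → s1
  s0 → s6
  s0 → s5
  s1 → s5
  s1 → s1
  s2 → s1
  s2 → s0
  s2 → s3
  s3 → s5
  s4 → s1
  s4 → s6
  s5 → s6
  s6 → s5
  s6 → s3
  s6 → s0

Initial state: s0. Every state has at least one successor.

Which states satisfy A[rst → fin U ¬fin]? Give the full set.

States satisfying rst → fin: {s0, s1, s2, s3, s4, s6}.
States satisfying ¬fin: {s2, s5}.
States satisfying A[rst → fin U ¬fin]: {s2, s3, s5}.

{s2, s3, s5}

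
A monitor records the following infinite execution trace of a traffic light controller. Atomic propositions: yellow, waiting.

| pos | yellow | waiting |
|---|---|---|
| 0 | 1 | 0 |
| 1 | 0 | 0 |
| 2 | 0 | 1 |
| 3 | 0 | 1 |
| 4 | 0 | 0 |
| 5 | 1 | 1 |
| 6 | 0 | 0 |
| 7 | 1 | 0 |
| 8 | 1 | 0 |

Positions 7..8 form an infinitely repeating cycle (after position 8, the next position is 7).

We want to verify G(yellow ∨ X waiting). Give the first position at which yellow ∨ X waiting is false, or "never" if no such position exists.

3

Check yellow ∨ X waiting at each position in order: 0 ✓, 1 ✓, 2 ✓.
At position 3 the labels are {waiting} and the next position 4 has {}, so yellow ∨ X waiting is false there. This is the first violation.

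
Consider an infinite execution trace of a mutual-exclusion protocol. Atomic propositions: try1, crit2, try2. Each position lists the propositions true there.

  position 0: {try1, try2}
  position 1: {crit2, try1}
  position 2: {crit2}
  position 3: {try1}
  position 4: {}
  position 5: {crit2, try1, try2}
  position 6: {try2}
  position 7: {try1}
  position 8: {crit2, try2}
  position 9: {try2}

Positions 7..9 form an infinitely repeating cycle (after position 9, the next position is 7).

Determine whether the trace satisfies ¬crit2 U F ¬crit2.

Satisfied

Walking from position 0: F ¬crit2 first holds at position 0, and ¬crit2 holds at every earlier position along the way, so ¬crit2 U F ¬crit2 holds.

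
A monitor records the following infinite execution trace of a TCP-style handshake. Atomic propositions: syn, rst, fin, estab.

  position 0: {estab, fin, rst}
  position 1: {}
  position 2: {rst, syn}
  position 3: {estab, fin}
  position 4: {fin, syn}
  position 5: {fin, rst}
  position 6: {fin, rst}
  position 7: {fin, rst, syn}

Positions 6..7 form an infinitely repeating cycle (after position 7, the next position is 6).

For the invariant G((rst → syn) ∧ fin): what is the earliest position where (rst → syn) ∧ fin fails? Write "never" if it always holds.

0

At position 0 the labels are {estab, fin, rst}, so (rst → syn) ∧ fin is false there. This is the first violation.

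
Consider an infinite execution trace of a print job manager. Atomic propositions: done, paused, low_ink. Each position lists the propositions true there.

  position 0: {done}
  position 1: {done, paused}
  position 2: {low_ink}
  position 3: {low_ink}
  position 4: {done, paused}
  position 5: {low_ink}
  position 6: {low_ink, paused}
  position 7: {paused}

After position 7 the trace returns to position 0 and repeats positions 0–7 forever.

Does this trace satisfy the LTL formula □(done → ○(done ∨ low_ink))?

Satisfied

done → ○(done ∨ low_ink) holds at every position 0..7, and those are all positions ever visited, so □(done → ○(done ∨ low_ink)) holds.
Positions where done holds: 0, 1, 4.
Check ○(done ∨ low_ink) at each: 0→ok, 1→ok, 4→ok.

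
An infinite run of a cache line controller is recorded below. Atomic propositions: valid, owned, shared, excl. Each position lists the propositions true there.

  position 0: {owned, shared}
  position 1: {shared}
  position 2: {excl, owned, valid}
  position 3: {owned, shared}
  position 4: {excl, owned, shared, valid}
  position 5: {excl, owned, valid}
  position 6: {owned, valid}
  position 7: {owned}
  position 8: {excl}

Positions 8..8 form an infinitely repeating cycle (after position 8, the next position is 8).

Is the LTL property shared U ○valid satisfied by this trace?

Satisfied

Walking from position 0: ○valid first holds at position 1, and shared holds at every earlier position along the way, so shared U ○valid holds.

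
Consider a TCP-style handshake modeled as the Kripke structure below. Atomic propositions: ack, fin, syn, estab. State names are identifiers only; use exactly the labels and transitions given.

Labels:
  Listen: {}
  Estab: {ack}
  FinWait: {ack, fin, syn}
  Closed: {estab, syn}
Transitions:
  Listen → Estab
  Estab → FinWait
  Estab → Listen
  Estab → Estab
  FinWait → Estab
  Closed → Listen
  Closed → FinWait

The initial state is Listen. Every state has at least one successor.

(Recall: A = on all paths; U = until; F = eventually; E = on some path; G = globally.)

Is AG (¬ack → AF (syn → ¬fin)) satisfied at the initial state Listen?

Holds

States satisfying ¬ack → AF (syn → ¬fin): {Listen, Estab, FinWait, Closed}.
States satisfying AG (¬ack → AF (syn → ¬fin)): {Listen, Estab, FinWait, Closed}.
Every state reachable from Listen satisfies ¬ack → AF (syn → ¬fin).
Listen ∈ Sat(AG (¬ack → AF (syn → ¬fin))).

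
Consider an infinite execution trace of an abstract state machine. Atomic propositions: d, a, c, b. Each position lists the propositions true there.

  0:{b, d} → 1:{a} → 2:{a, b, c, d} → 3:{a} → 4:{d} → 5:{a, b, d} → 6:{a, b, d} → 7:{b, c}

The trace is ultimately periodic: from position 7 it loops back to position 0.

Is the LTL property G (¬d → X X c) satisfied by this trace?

Does not hold

¬d → X X c must hold at every position from 0 onward. It fails at position 1, so G (¬d → X X c) is false.
Positions where ¬d holds: 1, 3, 7.
Check X X c at each: 1→fails, 3→fails, 7→fails.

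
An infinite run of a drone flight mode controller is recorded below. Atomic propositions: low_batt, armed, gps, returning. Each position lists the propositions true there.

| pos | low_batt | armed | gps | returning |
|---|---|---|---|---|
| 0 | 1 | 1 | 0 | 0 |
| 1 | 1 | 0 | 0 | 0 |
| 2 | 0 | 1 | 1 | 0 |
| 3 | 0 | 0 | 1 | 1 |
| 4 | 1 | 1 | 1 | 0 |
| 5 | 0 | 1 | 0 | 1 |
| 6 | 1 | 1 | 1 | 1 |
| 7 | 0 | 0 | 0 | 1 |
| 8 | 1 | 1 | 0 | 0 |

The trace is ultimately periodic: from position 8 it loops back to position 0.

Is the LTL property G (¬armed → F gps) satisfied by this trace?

Yes

¬armed → F gps holds at every position 0..8, and those are all positions ever visited, so G (¬armed → F gps) holds.
Positions where ¬armed holds: 1, 3, 7.
Check F gps at each: 1→ok, 3→ok, 7→ok.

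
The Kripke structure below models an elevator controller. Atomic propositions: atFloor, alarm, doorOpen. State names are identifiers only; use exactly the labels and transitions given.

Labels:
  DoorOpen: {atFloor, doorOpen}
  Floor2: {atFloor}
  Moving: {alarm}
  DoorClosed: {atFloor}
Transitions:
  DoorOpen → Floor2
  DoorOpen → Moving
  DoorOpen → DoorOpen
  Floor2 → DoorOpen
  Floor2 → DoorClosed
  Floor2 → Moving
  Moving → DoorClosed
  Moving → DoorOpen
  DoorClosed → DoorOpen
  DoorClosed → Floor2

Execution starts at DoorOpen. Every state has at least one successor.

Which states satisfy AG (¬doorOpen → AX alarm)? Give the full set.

none

States satisfying ¬doorOpen → AX alarm: {DoorOpen}.
States satisfying AG (¬doorOpen → AX alarm): ∅.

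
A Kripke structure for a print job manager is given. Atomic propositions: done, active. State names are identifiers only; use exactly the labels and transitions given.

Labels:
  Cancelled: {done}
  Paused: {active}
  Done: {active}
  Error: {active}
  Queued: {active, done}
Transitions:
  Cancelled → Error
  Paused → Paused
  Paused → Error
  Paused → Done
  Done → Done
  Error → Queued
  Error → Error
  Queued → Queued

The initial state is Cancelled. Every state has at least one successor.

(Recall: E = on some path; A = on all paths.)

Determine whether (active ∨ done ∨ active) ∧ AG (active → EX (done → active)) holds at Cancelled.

States satisfying active ∨ done: {Cancelled, Paused, Done, Error, Queued}.
States satisfying active ∨ done ∨ active: {Cancelled, Paused, Done, Error, Queued}.
States satisfying active → EX (done → active): {Cancelled, Paused, Done, Error, Queued}.
States satisfying AG (active → EX (done → active)): {Cancelled, Paused, Done, Error, Queued}.
States satisfying (active ∨ done ∨ active) ∧ AG (active → EX (done → active)): {Cancelled, Paused, Done, Error, Queued}.
Cancelled ∈ Sat((active ∨ done ∨ active) ∧ AG (active → EX (done → active))).

Yes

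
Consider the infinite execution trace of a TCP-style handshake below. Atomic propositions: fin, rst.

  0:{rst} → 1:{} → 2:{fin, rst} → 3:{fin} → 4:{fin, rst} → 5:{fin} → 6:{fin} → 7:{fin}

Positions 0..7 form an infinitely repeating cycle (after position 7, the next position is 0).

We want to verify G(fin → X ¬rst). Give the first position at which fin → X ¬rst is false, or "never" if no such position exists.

Check fin → X ¬rst at each position in order: 0 ✓, 1 ✓, 2 ✓.
At position 3 the labels are {fin} and the next position 4 has {fin, rst}, so fin → X ¬rst is false there. This is the first violation.

3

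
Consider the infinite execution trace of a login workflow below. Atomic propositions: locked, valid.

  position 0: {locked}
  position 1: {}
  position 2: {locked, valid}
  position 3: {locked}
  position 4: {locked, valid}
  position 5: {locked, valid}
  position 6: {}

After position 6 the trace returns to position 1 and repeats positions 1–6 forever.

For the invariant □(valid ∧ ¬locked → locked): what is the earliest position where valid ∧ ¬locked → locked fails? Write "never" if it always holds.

never

valid ∧ ¬locked → locked holds at every position 0..6, and those are all the positions the trace ever visits, so the invariant □(valid ∧ ¬locked → locked) is never violated.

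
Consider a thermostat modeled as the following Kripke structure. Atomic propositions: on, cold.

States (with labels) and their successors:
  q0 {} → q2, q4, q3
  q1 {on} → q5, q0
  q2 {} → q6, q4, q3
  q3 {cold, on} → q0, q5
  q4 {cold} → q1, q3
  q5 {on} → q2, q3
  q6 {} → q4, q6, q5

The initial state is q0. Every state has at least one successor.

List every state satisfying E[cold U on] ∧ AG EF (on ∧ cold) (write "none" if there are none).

States satisfying cold: {q3, q4}.
States satisfying on: {q1, q3, q5}.
States satisfying E[cold U on]: {q1, q3, q4, q5}.
States satisfying EF (on ∧ cold): {q0, q1, q2, q3, q4, q5, q6}.
States satisfying AG EF (on ∧ cold): {q0, q1, q2, q3, q4, q5, q6}.
States satisfying E[cold U on] ∧ AG EF (on ∧ cold): {q1, q3, q4, q5}.

{q1, q3, q4, q5}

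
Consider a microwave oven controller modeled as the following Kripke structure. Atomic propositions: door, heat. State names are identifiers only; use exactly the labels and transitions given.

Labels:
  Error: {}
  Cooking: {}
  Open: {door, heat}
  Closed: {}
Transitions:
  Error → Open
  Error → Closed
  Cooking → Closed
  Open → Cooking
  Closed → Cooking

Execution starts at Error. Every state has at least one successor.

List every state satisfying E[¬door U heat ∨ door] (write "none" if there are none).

States satisfying ¬door: {Error, Cooking, Closed}.
States satisfying heat ∨ door: {Open}.
States satisfying E[¬door U heat ∨ door]: {Error, Open}.

{Error, Open}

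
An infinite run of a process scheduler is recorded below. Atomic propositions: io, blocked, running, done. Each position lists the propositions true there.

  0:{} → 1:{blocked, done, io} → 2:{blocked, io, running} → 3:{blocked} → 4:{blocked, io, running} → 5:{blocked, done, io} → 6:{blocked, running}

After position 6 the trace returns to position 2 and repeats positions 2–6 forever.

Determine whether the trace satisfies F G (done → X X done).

Does not hold

G (done → X X done) is false at every position 0..6, so it never becomes true and F G (done → X X done) fails.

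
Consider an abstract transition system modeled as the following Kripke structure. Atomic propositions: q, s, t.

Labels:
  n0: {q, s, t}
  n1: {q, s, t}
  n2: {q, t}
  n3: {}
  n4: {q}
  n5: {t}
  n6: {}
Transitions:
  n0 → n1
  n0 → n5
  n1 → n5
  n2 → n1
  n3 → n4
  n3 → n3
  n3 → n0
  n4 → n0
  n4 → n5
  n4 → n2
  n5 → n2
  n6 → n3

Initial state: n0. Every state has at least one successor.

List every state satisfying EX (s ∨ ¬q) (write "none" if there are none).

{n0, n1, n2, n3, n4, n6}

States satisfying s ∨ ¬q: {n0, n1, n3, n5, n6}.
States satisfying EX (s ∨ ¬q): {n0, n1, n2, n3, n4, n6}.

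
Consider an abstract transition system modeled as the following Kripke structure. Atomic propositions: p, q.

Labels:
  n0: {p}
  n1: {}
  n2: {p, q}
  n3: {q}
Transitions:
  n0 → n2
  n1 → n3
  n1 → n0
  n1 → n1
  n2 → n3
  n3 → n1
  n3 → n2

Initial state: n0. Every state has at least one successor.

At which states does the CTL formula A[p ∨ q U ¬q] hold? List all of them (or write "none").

States satisfying p ∨ q: {n0, n2, n3}.
States satisfying ¬q: {n0, n1}.
States satisfying A[p ∨ q U ¬q]: {n0, n1}.

{n0, n1}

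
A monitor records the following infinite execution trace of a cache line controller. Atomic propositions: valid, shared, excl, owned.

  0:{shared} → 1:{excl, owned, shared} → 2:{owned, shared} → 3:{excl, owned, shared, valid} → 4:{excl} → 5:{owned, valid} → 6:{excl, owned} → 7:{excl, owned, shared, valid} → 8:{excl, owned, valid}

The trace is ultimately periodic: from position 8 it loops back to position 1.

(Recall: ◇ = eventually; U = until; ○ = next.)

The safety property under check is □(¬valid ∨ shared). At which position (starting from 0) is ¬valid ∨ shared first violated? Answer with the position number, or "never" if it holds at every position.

Check ¬valid ∨ shared at each position in order: 0 ✓, 1 ✓, 2 ✓, 3 ✓, 4 ✓.
At position 5 the labels are {owned, valid}, so ¬valid ∨ shared is false there. This is the first violation.

5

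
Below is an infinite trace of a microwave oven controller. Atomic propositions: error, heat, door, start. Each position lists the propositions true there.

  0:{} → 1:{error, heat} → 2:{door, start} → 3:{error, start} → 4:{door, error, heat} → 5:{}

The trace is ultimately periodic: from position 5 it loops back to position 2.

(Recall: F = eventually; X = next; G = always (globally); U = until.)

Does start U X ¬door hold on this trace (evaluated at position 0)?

Walking from position 0: X ¬door first holds at position 0, and start holds at every earlier position along the way, so start U X ¬door holds.

Yes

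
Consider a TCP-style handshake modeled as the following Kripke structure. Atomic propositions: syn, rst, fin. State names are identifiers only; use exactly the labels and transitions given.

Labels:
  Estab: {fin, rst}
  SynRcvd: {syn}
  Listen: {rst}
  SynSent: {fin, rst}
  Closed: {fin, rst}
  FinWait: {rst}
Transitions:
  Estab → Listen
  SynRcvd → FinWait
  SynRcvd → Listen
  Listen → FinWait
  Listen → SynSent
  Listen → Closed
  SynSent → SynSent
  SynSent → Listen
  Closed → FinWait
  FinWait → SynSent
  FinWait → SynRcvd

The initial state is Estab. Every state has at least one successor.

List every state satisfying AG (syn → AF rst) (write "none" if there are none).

States satisfying syn → AF rst: {Estab, SynRcvd, Listen, SynSent, Closed, FinWait}.
States satisfying AG (syn → AF rst): {Estab, SynRcvd, Listen, SynSent, Closed, FinWait}.

{Estab, SynRcvd, Listen, SynSent, Closed, FinWait}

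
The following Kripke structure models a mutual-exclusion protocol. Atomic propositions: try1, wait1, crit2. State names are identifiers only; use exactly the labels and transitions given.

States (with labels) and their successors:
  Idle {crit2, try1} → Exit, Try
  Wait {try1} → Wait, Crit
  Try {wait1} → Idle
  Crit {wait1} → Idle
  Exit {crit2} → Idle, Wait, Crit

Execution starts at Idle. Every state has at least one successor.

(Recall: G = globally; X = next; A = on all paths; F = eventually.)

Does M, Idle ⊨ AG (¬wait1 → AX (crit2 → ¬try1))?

States satisfying ¬wait1 → AX (crit2 → ¬try1): {Idle, Wait, Try, Crit}.
States satisfying AG (¬wait1 → AX (crit2 → ¬try1)): ∅.
Exit is reachable from Idle and violates ¬wait1 → AX (crit2 → ¬try1), so AG fails at Idle.
Idle ∉ Sat(AG (¬wait1 → AX (crit2 → ¬try1))).

Violated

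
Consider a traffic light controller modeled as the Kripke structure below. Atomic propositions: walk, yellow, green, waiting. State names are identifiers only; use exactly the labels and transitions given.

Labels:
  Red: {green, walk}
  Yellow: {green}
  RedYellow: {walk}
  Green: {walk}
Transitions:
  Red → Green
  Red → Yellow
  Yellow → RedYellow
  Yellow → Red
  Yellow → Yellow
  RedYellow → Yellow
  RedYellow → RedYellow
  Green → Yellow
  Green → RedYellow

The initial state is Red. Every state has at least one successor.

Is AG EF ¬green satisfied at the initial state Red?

States satisfying EF ¬green: {Red, Yellow, RedYellow, Green}.
States satisfying AG EF ¬green: {Red, Yellow, RedYellow, Green}.
Every state reachable from Red satisfies EF ¬green.
Red ∈ Sat(AG EF ¬green).

Yes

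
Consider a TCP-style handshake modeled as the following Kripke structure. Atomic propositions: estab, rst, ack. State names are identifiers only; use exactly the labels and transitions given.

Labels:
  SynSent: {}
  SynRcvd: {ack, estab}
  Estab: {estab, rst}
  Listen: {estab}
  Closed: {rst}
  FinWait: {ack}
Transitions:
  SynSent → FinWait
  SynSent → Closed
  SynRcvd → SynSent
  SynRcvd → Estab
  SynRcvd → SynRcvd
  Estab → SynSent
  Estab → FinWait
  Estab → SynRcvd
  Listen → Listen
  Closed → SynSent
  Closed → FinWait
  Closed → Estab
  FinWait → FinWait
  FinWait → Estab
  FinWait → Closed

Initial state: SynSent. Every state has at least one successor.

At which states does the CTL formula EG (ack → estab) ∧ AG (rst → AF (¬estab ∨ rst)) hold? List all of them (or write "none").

{SynSent, SynRcvd, Estab, Listen, Closed}

States satisfying ack → estab: {SynSent, SynRcvd, Estab, Listen, Closed}.
States satisfying EG (ack → estab): {SynSent, SynRcvd, Estab, Listen, Closed}.
States satisfying rst → AF (¬estab ∨ rst): {SynSent, SynRcvd, Estab, Listen, Closed, FinWait}.
States satisfying AG (rst → AF (¬estab ∨ rst)): {SynSent, SynRcvd, Estab, Listen, Closed, FinWait}.
States satisfying EG (ack → estab) ∧ AG (rst → AF (¬estab ∨ rst)): {SynSent, SynRcvd, Estab, Listen, Closed}.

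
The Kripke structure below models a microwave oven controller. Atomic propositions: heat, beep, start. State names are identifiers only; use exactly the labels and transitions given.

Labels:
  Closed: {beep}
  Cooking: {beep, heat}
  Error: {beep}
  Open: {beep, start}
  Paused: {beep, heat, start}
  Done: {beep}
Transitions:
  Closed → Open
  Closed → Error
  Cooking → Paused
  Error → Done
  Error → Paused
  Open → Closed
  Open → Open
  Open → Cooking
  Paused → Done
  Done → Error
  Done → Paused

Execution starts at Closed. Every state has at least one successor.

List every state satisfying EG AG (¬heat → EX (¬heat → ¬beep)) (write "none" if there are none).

{Cooking, Error, Paused, Done}

States satisfying AG (¬heat → EX (¬heat → ¬beep)): {Cooking, Error, Paused, Done}.
States satisfying EG AG (¬heat → EX (¬heat → ¬beep)): {Cooking, Error, Paused, Done}.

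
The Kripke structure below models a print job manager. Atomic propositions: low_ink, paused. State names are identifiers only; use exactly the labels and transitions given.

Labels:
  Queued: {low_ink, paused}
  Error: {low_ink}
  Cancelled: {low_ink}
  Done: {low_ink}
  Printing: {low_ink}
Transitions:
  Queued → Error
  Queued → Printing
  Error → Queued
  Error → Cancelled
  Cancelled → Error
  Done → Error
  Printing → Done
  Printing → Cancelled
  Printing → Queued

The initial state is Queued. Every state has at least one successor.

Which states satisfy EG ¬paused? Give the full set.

{Error, Cancelled, Done, Printing}

States satisfying ¬paused: {Error, Cancelled, Done, Printing}.
States satisfying EG ¬paused: {Error, Cancelled, Done, Printing}.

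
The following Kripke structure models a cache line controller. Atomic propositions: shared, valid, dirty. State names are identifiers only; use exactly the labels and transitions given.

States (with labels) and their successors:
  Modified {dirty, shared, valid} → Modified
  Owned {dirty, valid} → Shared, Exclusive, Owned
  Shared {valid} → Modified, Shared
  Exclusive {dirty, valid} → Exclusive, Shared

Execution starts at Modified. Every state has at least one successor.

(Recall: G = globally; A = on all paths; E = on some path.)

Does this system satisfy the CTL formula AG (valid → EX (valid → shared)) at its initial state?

States satisfying valid → EX (valid → shared): {Modified, Shared}.
States satisfying AG (valid → EX (valid → shared)): {Modified, Shared}.
Every state reachable from Modified satisfies valid → EX (valid → shared).
Modified ∈ Sat(AG (valid → EX (valid → shared))).

Holds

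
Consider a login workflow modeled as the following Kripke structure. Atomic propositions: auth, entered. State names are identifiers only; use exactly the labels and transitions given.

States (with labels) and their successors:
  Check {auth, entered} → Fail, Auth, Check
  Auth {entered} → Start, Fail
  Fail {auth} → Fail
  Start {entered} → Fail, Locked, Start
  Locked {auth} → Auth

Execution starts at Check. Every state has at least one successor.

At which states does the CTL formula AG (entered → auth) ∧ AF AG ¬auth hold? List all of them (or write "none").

none

States satisfying entered → auth: {Check, Fail, Locked}.
States satisfying AG (entered → auth): {Fail}.
States satisfying AG ¬auth: ∅.
States satisfying AF AG ¬auth: ∅.
States satisfying AG (entered → auth) ∧ AF AG ¬auth: ∅.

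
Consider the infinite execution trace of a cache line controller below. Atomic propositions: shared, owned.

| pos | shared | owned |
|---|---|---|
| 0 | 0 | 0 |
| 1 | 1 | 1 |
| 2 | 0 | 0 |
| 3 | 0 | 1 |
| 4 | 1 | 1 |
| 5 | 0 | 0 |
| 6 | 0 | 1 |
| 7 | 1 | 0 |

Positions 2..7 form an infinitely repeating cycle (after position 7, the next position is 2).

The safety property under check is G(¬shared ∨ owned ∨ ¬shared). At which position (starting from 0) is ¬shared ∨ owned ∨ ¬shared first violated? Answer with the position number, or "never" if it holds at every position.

Check ¬shared ∨ owned ∨ ¬shared at each position in order: 0 ✓, 1 ✓, 2 ✓, 3 ✓, 4 ✓, 5 ✓, 6 ✓.
At position 7 the labels are {shared}, so ¬shared ∨ owned ∨ ¬shared is false there. This is the first violation.

7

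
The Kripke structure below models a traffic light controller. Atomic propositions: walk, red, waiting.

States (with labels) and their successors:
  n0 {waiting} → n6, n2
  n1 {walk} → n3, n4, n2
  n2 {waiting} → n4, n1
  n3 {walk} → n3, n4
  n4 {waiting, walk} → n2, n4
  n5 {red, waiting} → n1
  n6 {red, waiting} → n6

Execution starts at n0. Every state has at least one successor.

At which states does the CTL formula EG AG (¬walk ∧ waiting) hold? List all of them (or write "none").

{n6}

States satisfying AG (¬walk ∧ waiting): {n6}.
States satisfying EG AG (¬walk ∧ waiting): {n6}.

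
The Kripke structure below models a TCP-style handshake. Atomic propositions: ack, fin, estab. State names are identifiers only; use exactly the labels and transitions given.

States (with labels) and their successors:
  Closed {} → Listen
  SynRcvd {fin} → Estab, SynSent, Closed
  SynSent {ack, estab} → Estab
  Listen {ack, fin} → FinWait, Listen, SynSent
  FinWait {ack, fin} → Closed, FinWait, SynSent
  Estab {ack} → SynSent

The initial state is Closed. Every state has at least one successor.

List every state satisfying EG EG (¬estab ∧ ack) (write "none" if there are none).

States satisfying EG (¬estab ∧ ack): {Listen, FinWait}.
States satisfying EG EG (¬estab ∧ ack): {Listen, FinWait}.

{Listen, FinWait}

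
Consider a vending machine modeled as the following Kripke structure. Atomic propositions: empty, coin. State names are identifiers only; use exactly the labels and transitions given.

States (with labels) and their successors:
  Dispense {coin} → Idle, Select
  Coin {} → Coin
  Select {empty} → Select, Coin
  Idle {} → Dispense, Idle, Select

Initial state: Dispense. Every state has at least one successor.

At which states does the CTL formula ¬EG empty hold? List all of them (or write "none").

{Dispense, Coin, Idle}

States satisfying empty: {Select}.
States satisfying EG empty: {Select}.
States satisfying ¬EG empty: {Dispense, Coin, Idle}.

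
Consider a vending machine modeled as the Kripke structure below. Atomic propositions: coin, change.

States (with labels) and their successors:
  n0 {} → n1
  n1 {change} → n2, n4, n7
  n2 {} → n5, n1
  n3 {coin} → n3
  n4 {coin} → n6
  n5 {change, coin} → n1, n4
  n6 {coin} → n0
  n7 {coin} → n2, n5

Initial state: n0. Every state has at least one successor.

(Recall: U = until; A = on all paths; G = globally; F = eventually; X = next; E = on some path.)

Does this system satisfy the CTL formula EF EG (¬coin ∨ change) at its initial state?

Holds

States satisfying EG (¬coin ∨ change): {n0, n1, n2, n5}.
States satisfying EF EG (¬coin ∨ change): {n0, n1, n2, n4, n5, n6, n7}.
Some path from n0 reaches a state where EG (¬coin ∨ change) holds.
n0 ∈ Sat(EF EG (¬coin ∨ change)).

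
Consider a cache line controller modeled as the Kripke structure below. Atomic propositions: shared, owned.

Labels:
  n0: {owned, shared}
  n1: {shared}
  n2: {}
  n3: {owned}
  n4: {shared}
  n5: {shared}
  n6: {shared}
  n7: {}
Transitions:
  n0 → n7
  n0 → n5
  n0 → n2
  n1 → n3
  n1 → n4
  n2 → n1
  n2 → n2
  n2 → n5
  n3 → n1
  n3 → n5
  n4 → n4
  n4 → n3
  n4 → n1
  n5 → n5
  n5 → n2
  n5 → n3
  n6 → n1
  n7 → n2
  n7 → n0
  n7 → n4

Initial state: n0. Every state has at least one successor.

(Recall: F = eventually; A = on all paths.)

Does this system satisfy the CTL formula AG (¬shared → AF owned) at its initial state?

Does not hold

States satisfying ¬shared → AF owned: {n0, n1, n3, n4, n5, n6}.
States satisfying AG (¬shared → AF owned): ∅.
n2 is reachable from n0 and violates ¬shared → AF owned, so AG fails at n0.
n0 ∉ Sat(AG (¬shared → AF owned)).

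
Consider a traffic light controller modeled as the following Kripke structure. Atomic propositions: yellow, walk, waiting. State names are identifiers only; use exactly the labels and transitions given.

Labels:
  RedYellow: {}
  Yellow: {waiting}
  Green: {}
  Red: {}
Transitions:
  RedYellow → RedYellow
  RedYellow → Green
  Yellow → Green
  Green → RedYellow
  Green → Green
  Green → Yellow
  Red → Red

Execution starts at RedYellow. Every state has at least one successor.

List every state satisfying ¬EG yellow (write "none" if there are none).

States satisfying yellow: ∅.
States satisfying EG yellow: ∅.
States satisfying ¬EG yellow: {RedYellow, Yellow, Green, Red}.

{RedYellow, Yellow, Green, Red}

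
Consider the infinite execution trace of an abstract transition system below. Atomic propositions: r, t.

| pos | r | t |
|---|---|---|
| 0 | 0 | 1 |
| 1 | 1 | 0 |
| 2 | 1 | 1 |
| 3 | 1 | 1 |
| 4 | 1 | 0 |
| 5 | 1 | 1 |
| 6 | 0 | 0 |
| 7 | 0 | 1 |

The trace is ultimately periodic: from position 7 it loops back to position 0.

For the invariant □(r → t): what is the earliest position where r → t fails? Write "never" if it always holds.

Check r → t at each position in order: 0 ✓.
At position 1 the labels are {r}, so r → t is false there. This is the first violation.

1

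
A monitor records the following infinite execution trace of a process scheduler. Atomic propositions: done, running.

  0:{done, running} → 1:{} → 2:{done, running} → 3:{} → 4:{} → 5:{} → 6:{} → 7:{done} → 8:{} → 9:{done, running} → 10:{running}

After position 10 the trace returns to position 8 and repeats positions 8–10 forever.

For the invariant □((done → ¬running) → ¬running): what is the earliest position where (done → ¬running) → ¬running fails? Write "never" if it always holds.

10

Check (done → ¬running) → ¬running at each position in order: 0 ✓, 1 ✓, 2 ✓, 3 ✓, 4 ✓, 5 ✓, 6 ✓, 7 ✓, 8 ✓, 9 ✓.
At position 10 the labels are {running}, so (done → ¬running) → ¬running is false there. This is the first violation.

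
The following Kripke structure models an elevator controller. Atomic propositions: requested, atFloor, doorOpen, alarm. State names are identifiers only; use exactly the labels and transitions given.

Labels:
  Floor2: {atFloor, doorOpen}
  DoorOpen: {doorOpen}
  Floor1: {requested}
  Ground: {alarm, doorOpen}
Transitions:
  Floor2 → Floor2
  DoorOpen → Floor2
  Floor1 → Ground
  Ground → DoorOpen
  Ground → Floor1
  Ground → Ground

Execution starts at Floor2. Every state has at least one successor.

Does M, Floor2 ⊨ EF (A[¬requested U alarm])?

States satisfying A[¬requested U alarm]: {Ground}.
States satisfying EF (A[¬requested U alarm]): {Floor1, Ground}.
No suitable path/successor from Floor2 witnesses the formula.
Floor2 ∉ Sat(EF (A[¬requested U alarm])).

Does not hold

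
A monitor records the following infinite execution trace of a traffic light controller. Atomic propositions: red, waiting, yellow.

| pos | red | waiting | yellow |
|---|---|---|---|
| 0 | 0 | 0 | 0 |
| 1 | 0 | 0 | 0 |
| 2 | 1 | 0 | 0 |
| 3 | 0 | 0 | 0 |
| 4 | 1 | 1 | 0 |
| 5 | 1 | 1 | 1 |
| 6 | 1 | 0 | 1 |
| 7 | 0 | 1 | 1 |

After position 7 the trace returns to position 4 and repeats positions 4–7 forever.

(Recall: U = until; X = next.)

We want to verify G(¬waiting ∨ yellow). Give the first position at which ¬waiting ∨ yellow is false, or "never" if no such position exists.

4

Check ¬waiting ∨ yellow at each position in order: 0 ✓, 1 ✓, 2 ✓, 3 ✓.
At position 4 the labels are {red, waiting}, so ¬waiting ∨ yellow is false there. This is the first violation.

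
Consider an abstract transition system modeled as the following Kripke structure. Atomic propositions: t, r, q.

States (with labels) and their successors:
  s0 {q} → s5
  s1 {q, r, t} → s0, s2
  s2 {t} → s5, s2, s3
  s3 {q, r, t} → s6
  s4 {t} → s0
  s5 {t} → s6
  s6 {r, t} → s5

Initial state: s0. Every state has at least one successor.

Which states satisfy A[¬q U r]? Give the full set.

States satisfying ¬q: {s2, s4, s5, s6}.
States satisfying r: {s1, s3, s6}.
States satisfying A[¬q U r]: {s1, s3, s5, s6}.

{s1, s3, s5, s6}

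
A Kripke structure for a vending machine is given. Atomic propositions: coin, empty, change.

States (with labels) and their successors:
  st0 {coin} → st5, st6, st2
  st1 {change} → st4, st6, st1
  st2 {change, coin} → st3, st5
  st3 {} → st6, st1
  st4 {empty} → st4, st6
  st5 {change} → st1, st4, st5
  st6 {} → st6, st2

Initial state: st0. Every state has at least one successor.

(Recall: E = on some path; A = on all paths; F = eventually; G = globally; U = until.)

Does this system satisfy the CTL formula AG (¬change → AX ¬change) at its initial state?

No

States satisfying ¬change → AX ¬change: {st1, st2, st4, st5}.
States satisfying AG (¬change → AX ¬change): ∅.
st0 is reachable from st0 and violates ¬change → AX ¬change, so AG fails at st0.
st0 ∉ Sat(AG (¬change → AX ¬change)).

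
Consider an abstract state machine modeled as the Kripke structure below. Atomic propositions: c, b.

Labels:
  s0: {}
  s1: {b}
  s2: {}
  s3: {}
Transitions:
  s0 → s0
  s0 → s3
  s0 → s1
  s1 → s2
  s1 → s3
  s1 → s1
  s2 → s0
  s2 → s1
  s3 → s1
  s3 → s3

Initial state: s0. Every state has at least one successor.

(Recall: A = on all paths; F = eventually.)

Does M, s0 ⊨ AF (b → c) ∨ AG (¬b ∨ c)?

Holds

States satisfying b → c: {s0, s2, s3}.
States satisfying AF (b → c): {s0, s2, s3}.
States satisfying ¬b ∨ c: {s0, s2, s3}.
States satisfying AG (¬b ∨ c): ∅.
States satisfying AF (b → c) ∨ AG (¬b ∨ c): {s0, s2, s3}.
s0 ∈ Sat(AF (b → c) ∨ AG (¬b ∨ c)).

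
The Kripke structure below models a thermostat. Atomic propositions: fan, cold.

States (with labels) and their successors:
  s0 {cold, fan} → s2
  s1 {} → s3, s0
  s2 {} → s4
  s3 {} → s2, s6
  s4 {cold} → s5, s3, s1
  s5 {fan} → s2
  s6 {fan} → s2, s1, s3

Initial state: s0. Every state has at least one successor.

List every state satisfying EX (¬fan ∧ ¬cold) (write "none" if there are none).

{s0, s1, s3, s4, s5, s6}

States satisfying ¬fan ∧ ¬cold: {s1, s2, s3}.
States satisfying EX (¬fan ∧ ¬cold): {s0, s1, s3, s4, s5, s6}.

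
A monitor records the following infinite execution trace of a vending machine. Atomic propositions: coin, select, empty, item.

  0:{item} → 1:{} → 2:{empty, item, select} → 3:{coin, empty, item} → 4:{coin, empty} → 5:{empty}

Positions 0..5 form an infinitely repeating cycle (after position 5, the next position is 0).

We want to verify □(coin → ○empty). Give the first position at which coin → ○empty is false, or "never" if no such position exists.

never

coin → ○empty holds at every position 0..5, and those are all the positions the trace ever visits, so the invariant □(coin → ○empty) is never violated.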